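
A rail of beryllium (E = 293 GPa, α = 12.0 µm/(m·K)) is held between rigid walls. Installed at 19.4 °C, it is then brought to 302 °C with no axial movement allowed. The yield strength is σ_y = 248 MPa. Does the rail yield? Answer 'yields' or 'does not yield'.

ΔT = 282.6 K. Constrained thermal stress σ = E·α·ΔT = 293.0×10³ MPa × 12.0×10⁻⁶ × 282.6 = 994 MPa (compressive).
Compare to σ_y = 248 MPa: σ ≥ σ_y, so it yields.

yields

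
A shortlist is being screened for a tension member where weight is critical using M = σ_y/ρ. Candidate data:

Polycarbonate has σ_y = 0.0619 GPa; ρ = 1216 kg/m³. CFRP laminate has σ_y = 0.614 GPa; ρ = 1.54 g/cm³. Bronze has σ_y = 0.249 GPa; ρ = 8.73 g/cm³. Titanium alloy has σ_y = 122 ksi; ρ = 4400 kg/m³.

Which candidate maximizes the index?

After converting to SI:
  polycarbonate: σ_y = 61.90 MPa, ρ = 1216 kg/m³
  CFRP laminate: σ_y = 614.0 MPa, ρ = 1540 kg/m³
  bronze: σ_y = 249.0 MPa, ρ = 8730 kg/m³
  titanium alloy: σ_y = 841.2 MPa, ρ = 4400 kg/m³
  CFRP laminate: M = 399 kN·m/kg
  titanium alloy: M = 191 kN·m/kg
  polycarbonate: M = 50.9 kN·m/kg
  bronze: M = 28.5 kN·m/kg
Highest index: CFRP laminate.

CFRP laminate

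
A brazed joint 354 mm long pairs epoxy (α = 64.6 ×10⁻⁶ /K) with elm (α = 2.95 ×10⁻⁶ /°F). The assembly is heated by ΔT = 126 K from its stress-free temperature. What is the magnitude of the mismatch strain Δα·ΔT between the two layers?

7.47×10⁻³

elm: α = 2.95×10⁻⁶/°F × 9/5 = 5.31×10⁻⁶/K.
Δα = |64.6 − 5.31|×10⁻⁶/K = 59.3×10⁻⁶/K.
Mismatch strain = Δα·ΔT = 59.3×10⁻⁶ × 126.0 = 7.47×10⁻³.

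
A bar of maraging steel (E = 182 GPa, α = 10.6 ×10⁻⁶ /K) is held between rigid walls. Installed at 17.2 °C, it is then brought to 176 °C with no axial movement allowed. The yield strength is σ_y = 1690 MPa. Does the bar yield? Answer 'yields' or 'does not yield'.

does not yield

ΔT = 158.8 K. Constrained thermal stress σ = E·α·ΔT = 182.0×10³ MPa × 10.6×10⁻⁶ × 158.8 = 306 MPa (compressive).
Compare to σ_y = 1690 MPa: σ < σ_y, so it does not yield.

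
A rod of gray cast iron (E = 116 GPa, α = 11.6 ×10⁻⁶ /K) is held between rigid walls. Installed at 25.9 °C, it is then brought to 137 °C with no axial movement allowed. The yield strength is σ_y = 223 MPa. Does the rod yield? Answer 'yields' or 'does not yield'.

ΔT = 111.1 K. Constrained thermal stress σ = E·α·ΔT = 116.0×10³ MPa × 11.6×10⁻⁶ × 111.1 = 149 MPa (compressive).
Compare to σ_y = 223 MPa: σ < σ_y, so it does not yield.

does not yield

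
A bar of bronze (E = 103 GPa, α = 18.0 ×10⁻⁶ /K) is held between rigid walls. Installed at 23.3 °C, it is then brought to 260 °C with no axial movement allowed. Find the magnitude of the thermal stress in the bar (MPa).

439 MPa

ΔT = 236.7 K. Constrained thermal stress σ = E·α·ΔT = 103.0×10³ MPa × 18.0×10⁻⁶ × 236.7 = 439 MPa (compressive).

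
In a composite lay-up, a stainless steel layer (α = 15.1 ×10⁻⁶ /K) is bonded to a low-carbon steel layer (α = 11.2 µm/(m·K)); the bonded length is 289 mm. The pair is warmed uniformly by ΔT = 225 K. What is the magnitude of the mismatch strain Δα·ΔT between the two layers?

8.78×10⁻⁴

Δα = |15.1 − 11.2|×10⁻⁶/K = 3.90×10⁻⁶/K.
Mismatch strain = Δα·ΔT = 3.90×10⁻⁶ × 225.0 = 8.78×10⁻⁴.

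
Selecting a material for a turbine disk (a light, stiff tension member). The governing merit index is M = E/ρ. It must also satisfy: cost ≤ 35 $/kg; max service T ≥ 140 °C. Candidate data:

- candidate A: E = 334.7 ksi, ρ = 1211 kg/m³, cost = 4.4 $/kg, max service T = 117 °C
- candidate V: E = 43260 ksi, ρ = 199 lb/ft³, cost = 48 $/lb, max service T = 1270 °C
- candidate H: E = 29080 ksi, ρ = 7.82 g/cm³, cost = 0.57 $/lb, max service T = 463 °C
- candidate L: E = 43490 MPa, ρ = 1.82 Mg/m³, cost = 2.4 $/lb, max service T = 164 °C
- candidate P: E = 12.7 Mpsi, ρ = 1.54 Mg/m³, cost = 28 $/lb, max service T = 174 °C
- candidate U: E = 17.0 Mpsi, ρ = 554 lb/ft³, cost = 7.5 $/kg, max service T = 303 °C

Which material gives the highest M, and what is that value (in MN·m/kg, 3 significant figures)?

Screen on constraints: cost ≤ 35 $/kg; max service T ≥ 140 °C. Survivors: candidate H, candidate L, candidate U.
Putting every candidate on a common basis:
  candidate H: E = 200.5 GPa, ρ = 7820 kg/m³
  candidate L: E = 43.49 GPa, ρ = 1820 kg/m³
  candidate U: E = 117.2 GPa, ρ = 8874 kg/m³
  candidate H: M = 25.6 MN·m/kg
  candidate L: M = 23.9 MN·m/kg
  candidate U: M = 13.2 MN·m/kg
Candidate H ranks first.

candidate H, M = 25.6 MN·m/kg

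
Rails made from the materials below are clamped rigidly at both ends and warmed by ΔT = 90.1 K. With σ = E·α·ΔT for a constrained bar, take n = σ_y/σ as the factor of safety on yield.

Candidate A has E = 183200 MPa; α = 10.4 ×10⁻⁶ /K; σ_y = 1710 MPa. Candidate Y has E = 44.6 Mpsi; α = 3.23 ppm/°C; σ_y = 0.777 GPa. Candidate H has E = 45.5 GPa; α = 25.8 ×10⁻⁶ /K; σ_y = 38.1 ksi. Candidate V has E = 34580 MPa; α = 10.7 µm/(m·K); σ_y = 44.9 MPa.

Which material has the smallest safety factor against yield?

With everything in SI (GPa, ×10⁻⁶/K, MPa):
  candidate A: E = 183.2, α = 10.4, σ_y = 1710 → σ = 172 MPa, n = 9.96
  candidate Y: E = 307.5, α = 3.23, σ_y = 777.0 → σ = 89.5 MPa, n = 8.68
  candidate H: E = 45.50, α = 25.8, σ_y = 262.7 → σ = 106 MPa, n = 2.48
  candidate V: E = 34.58, α = 10.7, σ_y = 44.90 → σ = 33.3 MPa, n = 1.35
Candidate V has the lowest safety factor, n = 1.35.

candidate V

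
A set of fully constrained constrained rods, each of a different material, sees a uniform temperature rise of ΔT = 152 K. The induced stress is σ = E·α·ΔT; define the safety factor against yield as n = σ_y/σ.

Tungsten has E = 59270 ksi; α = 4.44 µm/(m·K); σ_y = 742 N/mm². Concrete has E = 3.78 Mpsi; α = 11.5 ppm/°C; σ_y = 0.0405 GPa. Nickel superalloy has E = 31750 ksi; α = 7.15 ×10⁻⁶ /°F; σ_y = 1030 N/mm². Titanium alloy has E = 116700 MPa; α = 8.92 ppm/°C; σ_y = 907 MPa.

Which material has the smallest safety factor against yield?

Converting E to GPa, α to ×10⁻⁶/K, σ_y to MPa, then σ and n for each:
  tungsten: E = 408.7, α = 4.44, σ_y = 742.0 → σ = 276 MPa, n = 2.69
  concrete: E = 26.06, α = 11.5, σ_y = 40.50 → σ = 45.6 MPa, n = 0.889
  nickel superalloy: E = 218.9, α = 12.9, σ_y = 1030 → σ = 428 MPa, n = 2.41
  titanium alloy: E = 116.7, α = 8.92, σ_y = 907.0 → σ = 158 MPa, n = 5.73
The minimum is concrete at n = 0.889.

concrete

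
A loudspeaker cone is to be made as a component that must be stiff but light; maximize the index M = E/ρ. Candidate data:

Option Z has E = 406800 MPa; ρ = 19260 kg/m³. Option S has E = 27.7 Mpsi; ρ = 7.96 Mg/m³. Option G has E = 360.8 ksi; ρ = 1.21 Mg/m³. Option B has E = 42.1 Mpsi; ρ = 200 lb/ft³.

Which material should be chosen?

In SI units:
  option Z: E = 406.8 GPa, ρ = 19260 kg/m³
  option S: E = 191.0 GPa, ρ = 7960 kg/m³
  option G: E = 2.488 GPa, ρ = 1210 kg/m³
  option B: E = 290.3 GPa, ρ = 3204 kg/m³
  option B: M = 90.6 MN·m/kg
  option S: M = 24.0 MN·m/kg
  option Z: M = 21.1 MN·m/kg
  option G: M = 2.06 MN·m/kg
Option B ranks first.

option B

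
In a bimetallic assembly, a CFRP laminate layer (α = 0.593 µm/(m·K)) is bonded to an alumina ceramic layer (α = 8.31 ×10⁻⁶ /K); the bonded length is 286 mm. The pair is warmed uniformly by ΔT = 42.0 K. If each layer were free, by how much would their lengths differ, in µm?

Δα = |0.593 − 8.31|×10⁻⁶/K = 7.72×10⁻⁶/K.
ΔL_mismatch = Δα·L·ΔT = 7.72×10⁻⁶ × 286.0 mm × 42.0 K = 92.7 µm.

92.7 µm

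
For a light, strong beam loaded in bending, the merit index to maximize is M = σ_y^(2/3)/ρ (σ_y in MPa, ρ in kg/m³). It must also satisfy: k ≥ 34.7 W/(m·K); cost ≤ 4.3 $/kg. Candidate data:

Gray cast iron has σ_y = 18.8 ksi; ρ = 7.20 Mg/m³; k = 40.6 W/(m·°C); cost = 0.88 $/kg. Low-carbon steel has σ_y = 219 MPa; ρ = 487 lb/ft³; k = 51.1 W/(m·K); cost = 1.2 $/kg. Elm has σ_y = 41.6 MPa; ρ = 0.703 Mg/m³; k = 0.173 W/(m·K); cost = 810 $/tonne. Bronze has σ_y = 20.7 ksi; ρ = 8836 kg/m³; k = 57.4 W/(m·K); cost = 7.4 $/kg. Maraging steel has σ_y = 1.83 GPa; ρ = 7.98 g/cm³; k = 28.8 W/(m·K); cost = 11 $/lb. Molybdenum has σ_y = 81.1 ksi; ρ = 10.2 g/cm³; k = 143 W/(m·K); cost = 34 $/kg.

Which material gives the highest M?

Screen on constraints: k ≥ 34.7 W/(m·K); cost ≤ 4.3 $/kg. Survivors: gray cast iron, low-carbon steel.
In SI units:
  gray cast iron: σ_y = 129.6 MPa, ρ = 7200 kg/m³
  low-carbon steel: σ_y = 219.0 MPa, ρ = 7801 kg/m³
  low-carbon steel: M = 4.66×10⁻³
  gray cast iron: M = 3.56×10⁻³
Highest index: low-carbon steel.

low-carbon steel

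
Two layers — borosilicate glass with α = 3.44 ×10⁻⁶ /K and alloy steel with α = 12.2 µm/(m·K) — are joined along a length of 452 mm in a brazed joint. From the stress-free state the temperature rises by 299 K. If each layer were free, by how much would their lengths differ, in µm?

1180 µm

Δα = |3.44 − 12.2|×10⁻⁶/K = 8.76×10⁻⁶/K.
ΔL_mismatch = Δα·L·ΔT = 8.76×10⁻⁶ × 452.0 mm × 299.0 K = 1180 µm.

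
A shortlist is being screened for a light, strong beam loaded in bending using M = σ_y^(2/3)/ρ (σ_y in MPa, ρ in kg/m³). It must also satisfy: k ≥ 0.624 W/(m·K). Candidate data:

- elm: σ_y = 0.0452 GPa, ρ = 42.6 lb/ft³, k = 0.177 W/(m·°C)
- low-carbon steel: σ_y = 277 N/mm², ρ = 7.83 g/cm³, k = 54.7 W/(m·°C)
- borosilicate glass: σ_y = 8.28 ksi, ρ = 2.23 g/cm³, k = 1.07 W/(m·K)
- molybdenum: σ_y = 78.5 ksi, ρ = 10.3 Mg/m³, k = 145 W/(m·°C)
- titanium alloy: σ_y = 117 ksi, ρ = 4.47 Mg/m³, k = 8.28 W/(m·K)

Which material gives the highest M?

titanium alloy

Screen on constraints: k ≥ 0.624 W/(m·K). Survivors: low-carbon steel, borosilicate glass, molybdenum, titanium alloy.
Normalizing units and computing the index:
  low-carbon steel: σ_y = 277.0 MPa, ρ = 7830 kg/m³
  borosilicate glass: σ_y = 57.09 MPa, ρ = 2230 kg/m³
  molybdenum: σ_y = 541.2 MPa, ρ = 10300 kg/m³
  titanium alloy: σ_y = 806.7 MPa, ρ = 4470 kg/m³
  titanium alloy: M = 19.4×10⁻³
  borosilicate glass: M = 6.65×10⁻³
  molybdenum: M = 6.45×10⁻³
  low-carbon steel: M = 5.43×10⁻³
Highest index: titanium alloy.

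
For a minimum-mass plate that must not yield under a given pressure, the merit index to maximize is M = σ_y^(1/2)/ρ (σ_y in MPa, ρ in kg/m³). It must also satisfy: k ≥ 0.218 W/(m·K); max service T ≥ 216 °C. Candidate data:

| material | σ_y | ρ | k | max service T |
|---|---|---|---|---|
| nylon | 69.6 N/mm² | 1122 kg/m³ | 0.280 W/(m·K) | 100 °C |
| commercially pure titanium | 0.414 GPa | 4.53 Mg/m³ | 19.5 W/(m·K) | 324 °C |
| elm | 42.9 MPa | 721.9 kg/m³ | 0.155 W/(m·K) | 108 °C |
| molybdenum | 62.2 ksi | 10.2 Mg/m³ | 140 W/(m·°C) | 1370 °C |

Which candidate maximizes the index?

Screen on constraints: k ≥ 0.218 W/(m·K); max service T ≥ 216 °C. Survivors: commercially pure titanium, molybdenum.
Normalizing units and computing the index:
  commercially pure titanium: σ_y = 414.0 MPa, ρ = 4530 kg/m³
  molybdenum: σ_y = 428.9 MPa, ρ = 10200 kg/m³
  commercially pure titanium: M = 4.49×10⁻³
  molybdenum: M = 2.03×10⁻³
Highest index: commercially pure titanium.

commercially pure titanium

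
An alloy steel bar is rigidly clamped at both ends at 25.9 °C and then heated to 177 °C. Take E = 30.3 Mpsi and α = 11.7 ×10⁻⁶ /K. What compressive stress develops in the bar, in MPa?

E = 30.3 Mpsi = 208.9 GPa.
ΔT = 151.1 K. Constrained thermal stress σ = E·α·ΔT = 208.9×10³ MPa × 11.7×10⁻⁶ × 151.1 = 369 MPa (compressive).

369 MPa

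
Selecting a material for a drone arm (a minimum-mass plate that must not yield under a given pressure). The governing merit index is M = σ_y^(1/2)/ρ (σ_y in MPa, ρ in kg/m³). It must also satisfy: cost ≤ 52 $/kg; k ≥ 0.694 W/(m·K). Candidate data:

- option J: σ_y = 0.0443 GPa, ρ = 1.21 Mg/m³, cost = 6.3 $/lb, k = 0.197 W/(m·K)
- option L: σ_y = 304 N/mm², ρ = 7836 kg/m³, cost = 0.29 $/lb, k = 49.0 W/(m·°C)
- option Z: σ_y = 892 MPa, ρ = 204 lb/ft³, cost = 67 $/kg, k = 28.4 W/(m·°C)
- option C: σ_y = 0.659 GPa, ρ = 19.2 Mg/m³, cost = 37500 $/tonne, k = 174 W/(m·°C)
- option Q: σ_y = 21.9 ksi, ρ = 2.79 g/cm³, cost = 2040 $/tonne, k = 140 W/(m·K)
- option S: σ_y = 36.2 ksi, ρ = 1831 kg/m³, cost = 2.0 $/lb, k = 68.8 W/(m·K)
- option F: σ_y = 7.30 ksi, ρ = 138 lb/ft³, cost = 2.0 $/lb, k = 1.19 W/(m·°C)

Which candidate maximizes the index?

Screen on constraints: cost ≤ 52 $/kg; k ≥ 0.694 W/(m·K). Survivors: option L, option C, option Q, option S, option F.
After converting to SI:
  option L: σ_y = 304.0 MPa, ρ = 7836 kg/m³
  option C: σ_y = 659.0 MPa, ρ = 19200 kg/m³
  option Q: σ_y = 151.0 MPa, ρ = 2790 kg/m³
  option S: σ_y = 249.6 MPa, ρ = 1831 kg/m³
  option F: σ_y = 50.33 MPa, ρ = 2211 kg/m³
  option S: M = 8.63×10⁻³
  option Q: M = 4.40×10⁻³
  option F: M = 3.21×10⁻³
  option L: M = 2.23×10⁻³
  option C: M = 1.34×10⁻³
Option S ranks first.

option S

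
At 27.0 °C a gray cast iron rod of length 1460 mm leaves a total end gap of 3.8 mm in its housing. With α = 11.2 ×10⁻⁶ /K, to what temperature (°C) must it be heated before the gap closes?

259 °C

α·L₀·ΔT = 3.8 mm ⇒ ΔT = 3.8 / (11.2×10⁻⁶ × 1460.0) = 232.4 K.
T = 27.0 + 232.4 = 259.4 °C.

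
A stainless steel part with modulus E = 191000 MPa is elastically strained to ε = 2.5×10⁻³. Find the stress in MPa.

478 MPa

E = 191000 MPa = 191.0 GPa.
σ = E·ε = 191000 MPa × 2.5×10⁻³ = 478 MPa.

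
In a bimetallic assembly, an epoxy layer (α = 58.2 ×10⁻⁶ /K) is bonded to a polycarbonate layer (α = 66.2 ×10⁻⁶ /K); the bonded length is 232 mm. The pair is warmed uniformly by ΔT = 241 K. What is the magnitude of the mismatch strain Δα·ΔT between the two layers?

1.93×10⁻³

Δα = |58.2 − 66.2|×10⁻⁶/K = 8.00×10⁻⁶/K.
Mismatch strain = Δα·ΔT = 8.00×10⁻⁶ × 241.0 = 1.93×10⁻³.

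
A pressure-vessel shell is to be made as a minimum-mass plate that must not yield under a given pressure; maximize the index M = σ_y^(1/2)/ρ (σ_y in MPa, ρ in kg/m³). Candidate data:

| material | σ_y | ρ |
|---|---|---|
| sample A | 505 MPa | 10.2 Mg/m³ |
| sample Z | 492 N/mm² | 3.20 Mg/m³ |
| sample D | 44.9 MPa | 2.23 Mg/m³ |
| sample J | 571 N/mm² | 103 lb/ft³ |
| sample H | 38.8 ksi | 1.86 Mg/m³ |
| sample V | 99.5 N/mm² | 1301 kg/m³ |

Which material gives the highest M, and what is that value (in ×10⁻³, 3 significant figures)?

In SI units:
  sample A: σ_y = 505.0 MPa, ρ = 10200 kg/m³
  sample Z: σ_y = 492.0 MPa, ρ = 3200 kg/m³
  sample D: σ_y = 44.90 MPa, ρ = 2230 kg/m³
  sample J: σ_y = 571.0 MPa, ρ = 1650 kg/m³
  sample H: σ_y = 267.5 MPa, ρ = 1860 kg/m³
  sample V: σ_y = 99.50 MPa, ρ = 1301 kg/m³
  sample J: M = 14.5×10⁻³
  sample H: M = 8.79×10⁻³
  sample V: M = 7.67×10⁻³
  sample Z: M = 6.93×10⁻³
  sample D: M = 3.00×10⁻³
  sample A: M = 2.20×10⁻³
The maximum is for sample J.

sample J, M = 14.5×10⁻³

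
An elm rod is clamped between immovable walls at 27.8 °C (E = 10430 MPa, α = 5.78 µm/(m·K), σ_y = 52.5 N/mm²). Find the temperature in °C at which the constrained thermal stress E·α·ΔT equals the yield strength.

E = 10430 MPa = 10.43 GPa.
σ_y = 52.5 N/mm² = 52.50 MPa.
E·α·ΔT = 52.50 MPa ⇒ ΔT = 52.50 / (10.43×10³ × 5.78×10⁻⁶) = 870.9 K.
T = 27.8 + 870.9 = 898.7 °C.

899 °C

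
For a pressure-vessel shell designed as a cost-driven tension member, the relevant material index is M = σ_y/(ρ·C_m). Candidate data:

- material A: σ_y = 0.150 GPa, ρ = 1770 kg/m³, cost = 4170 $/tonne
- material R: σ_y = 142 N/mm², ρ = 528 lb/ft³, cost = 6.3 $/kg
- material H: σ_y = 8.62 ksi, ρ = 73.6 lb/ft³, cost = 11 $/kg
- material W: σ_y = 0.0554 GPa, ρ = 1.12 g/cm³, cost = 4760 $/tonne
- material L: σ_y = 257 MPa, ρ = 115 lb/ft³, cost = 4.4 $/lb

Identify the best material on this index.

material A

Normalizing units and computing the index:
  material A: σ_y = 150.0 MPa, ρ = 1770 kg/m³, cost = 4.170 $/kg
  material R: σ_y = 142.0 MPa, ρ = 8458 kg/m³, cost = 6.300 $/kg
  material H: σ_y = 59.43 MPa, ρ = 1179 kg/m³, cost = 11.00 $/kg
  material W: σ_y = 55.40 MPa, ρ = 1120 kg/m³, cost = 4.760 $/kg
  material L: σ_y = 257.0 MPa, ρ = 1842 kg/m³, cost = 9.700 $/kg
  material A: M = 20.3 kN·m per $
  material L: M = 14.4 kN·m per $
  material W: M = 10.4 kN·m per $
  material H: M = 4.58 kN·m per $
  material R: M = 2.66 kN·m per $
Material A has the largest M.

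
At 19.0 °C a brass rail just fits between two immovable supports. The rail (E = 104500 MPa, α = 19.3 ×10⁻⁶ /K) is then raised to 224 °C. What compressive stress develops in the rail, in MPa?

E = 104500 MPa = 104.5 GPa.
ΔT = 205.0 K. Constrained thermal stress σ = E·α·ΔT = 104.5×10³ MPa × 19.3×10⁻⁶ × 205.0 = 413 MPa (compressive).

413 MPa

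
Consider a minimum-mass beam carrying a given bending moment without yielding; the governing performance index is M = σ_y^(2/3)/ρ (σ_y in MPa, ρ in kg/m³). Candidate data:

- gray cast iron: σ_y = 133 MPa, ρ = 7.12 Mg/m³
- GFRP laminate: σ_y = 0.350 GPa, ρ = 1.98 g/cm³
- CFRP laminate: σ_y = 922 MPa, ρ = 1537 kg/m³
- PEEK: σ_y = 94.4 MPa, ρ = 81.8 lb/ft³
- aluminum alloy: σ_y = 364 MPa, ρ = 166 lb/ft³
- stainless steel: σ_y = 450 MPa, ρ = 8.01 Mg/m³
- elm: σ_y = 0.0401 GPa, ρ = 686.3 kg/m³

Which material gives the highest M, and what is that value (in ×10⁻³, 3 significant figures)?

Putting every candidate on a common basis:
  gray cast iron: σ_y = 133.0 MPa, ρ = 7120 kg/m³
  GFRP laminate: σ_y = 350.0 MPa, ρ = 1980 kg/m³
  CFRP laminate: σ_y = 922.0 MPa, ρ = 1537 kg/m³
  PEEK: σ_y = 94.40 MPa, ρ = 1310 kg/m³
  aluminum alloy: σ_y = 364.0 MPa, ρ = 2659 kg/m³
  stainless steel: σ_y = 450.0 MPa, ρ = 8010 kg/m³
  elm: σ_y = 40.10 MPa, ρ = 686.3 kg/m³
  CFRP laminate: M = 61.6×10⁻³
  GFRP laminate: M = 25.1×10⁻³
  aluminum alloy: M = 19.2×10⁻³
  elm: M = 17.1×10⁻³
  PEEK: M = 15.8×10⁻³
  stainless steel: M = 7.33×10⁻³
  gray cast iron: M = 3.66×10⁻³
Highest index: CFRP laminate.

CFRP laminate, M = 61.6×10⁻³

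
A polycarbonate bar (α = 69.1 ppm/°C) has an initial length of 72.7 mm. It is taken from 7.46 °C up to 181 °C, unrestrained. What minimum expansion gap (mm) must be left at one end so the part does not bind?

ΔT = 181 − 7.46 = 173.5 K.
ΔL = α·L₀·ΔT = 69.1×10⁻⁶ × 72.7 mm × 173.5 K = 0.872 mm.

0.872 mm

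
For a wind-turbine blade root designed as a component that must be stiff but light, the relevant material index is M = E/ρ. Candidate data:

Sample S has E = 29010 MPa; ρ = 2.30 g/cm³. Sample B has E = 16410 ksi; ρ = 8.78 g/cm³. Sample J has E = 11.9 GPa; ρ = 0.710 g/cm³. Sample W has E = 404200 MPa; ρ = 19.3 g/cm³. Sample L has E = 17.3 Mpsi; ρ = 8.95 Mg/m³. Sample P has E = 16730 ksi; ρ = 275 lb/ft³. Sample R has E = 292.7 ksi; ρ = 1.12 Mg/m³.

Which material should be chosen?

sample P

After converting to SI:
  sample S: E = 29.01 GPa, ρ = 2300 kg/m³
  sample B: E = 113.1 GPa, ρ = 8780 kg/m³
  sample J: E = 11.90 GPa, ρ = 710.0 kg/m³
  sample W: E = 404.2 GPa, ρ = 19300 kg/m³
  sample L: E = 119.3 GPa, ρ = 8950 kg/m³
  sample P: E = 115.3 GPa, ρ = 4405 kg/m³
  sample R: E = 2.018 GPa, ρ = 1120 kg/m³
  sample P: M = 26.2 MN·m/kg
  sample W: M = 20.9 MN·m/kg
  sample J: M = 16.8 MN·m/kg
  sample L: M = 13.3 MN·m/kg
  sample B: M = 12.9 MN·m/kg
  sample S: M = 12.6 MN·m/kg
  sample R: M = 1.80 MN·m/kg
Sample P ranks first.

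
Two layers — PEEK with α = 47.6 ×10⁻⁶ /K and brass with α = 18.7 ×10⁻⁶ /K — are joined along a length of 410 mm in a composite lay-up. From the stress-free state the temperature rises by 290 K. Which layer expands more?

PEEK

α(PEEK) = 47.6×10⁻⁶/K vs α(brass) = 18.7×10⁻⁶/K.
Higher α expands more for the same ΔT: PEEK.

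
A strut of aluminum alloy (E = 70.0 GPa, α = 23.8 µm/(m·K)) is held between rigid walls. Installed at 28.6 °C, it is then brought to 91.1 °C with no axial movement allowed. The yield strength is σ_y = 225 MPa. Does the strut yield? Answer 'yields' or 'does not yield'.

does not yield

ΔT = 62.50 K. Constrained thermal stress σ = E·α·ΔT = 70.00×10³ MPa × 23.8×10⁻⁶ × 62.50 = 104 MPa (compressive).
Compare to σ_y = 225 MPa: σ < σ_y, so it does not yield.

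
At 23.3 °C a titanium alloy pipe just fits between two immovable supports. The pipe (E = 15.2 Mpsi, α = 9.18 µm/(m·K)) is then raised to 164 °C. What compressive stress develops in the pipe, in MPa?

135 MPa

E = 15.2 Mpsi = 104.8 GPa.
ΔT = 140.7 K. Constrained thermal stress σ = E·α·ΔT = 104.8×10³ MPa × 9.18×10⁻⁶ × 140.7 = 135 MPa (compressive).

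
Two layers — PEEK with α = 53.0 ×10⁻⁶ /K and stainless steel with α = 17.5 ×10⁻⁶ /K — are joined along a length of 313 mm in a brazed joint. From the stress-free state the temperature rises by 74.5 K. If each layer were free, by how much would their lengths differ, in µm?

828 µm

Δα = |53.0 − 17.5|×10⁻⁶/K = 35.5×10⁻⁶/K.
ΔL_mismatch = Δα·L·ΔT = 35.5×10⁻⁶ × 313.0 mm × 74.5 K = 828 µm.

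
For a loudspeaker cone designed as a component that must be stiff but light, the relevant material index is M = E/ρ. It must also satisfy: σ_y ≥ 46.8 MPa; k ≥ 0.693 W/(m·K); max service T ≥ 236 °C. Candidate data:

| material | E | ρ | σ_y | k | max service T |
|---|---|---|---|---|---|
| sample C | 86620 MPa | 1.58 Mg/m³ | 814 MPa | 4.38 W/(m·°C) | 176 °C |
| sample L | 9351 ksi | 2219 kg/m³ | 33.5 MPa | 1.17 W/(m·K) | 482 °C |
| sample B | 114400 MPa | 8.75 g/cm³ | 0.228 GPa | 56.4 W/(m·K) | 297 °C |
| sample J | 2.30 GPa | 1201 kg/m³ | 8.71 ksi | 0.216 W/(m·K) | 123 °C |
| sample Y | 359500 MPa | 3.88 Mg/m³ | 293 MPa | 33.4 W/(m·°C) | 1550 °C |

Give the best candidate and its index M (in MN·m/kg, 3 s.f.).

Screen on constraints: σ_y ≥ 46.8 MPa; k ≥ 0.693 W/(m·K); max service T ≥ 236 °C. Survivors: sample B, sample Y.
Normalizing units and computing the index:
  sample B: E = 114.4 GPa, ρ = 8750 kg/m³
  sample Y: E = 359.5 GPa, ρ = 3880 kg/m³
  sample Y: M = 92.7 MN·m/kg
  sample B: M = 13.1 MN·m/kg
Sample Y has the largest M.

sample Y, M = 92.7 MN·m/kg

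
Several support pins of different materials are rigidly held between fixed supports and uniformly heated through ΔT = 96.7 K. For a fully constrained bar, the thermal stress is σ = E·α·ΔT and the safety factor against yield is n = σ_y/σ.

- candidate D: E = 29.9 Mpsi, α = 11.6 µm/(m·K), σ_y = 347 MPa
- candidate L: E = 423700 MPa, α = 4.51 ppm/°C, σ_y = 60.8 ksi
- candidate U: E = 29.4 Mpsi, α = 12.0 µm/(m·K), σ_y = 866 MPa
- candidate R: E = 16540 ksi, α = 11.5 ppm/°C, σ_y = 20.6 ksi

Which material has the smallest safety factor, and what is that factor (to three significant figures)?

candidate R, n = 1.12

Per material, after unit conversion:
  candidate D: E = 206.2, α = 11.6, σ_y = 347.0 → σ = 231 MPa, n = 1.50
  candidate L: E = 423.7, α = 4.51, σ_y = 419.2 → σ = 185 MPa, n = 2.27
  candidate U: E = 202.7, α = 12.0, σ_y = 866.0 → σ = 235 MPa, n = 3.68
  candidate R: E = 114.0, α = 11.5, σ_y = 142.0 → σ = 127 MPa, n = 1.12
Candidate R has the lowest safety factor, n = 1.12.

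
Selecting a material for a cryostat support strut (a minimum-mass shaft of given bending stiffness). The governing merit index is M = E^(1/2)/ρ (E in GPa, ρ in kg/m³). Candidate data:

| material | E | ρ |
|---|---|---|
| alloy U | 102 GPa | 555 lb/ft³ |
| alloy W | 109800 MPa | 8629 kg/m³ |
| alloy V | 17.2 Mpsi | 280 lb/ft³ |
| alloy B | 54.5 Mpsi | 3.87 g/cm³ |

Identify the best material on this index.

Putting every candidate on a common basis:
  alloy U: E = 102.0 GPa, ρ = 8890 kg/m³
  alloy W: E = 109.8 GPa, ρ = 8629 kg/m³
  alloy V: E = 118.6 GPa, ρ = 4485 kg/m³
  alloy B: E = 375.8 GPa, ρ = 3870 kg/m³
  alloy B: M = 5.01×10⁻³
  alloy V: M = 2.43×10⁻³
  alloy W: M = 1.21×10⁻³
  alloy U: M = 1.14×10⁻³
Alloy B has the largest M.

alloy B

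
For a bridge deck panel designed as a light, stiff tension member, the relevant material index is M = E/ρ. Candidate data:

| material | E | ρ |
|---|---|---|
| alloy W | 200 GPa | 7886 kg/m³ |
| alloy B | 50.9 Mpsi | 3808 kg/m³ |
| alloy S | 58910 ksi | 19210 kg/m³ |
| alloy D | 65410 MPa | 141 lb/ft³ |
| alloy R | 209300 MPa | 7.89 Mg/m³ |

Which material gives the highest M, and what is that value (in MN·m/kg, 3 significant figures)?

alloy B, M = 92.2 MN·m/kg

Normalizing units and computing the index:
  alloy W: E = 200.0 GPa, ρ = 7886 kg/m³
  alloy B: E = 350.9 GPa, ρ = 3808 kg/m³
  alloy S: E = 406.2 GPa, ρ = 19210 kg/m³
  alloy D: E = 65.41 GPa, ρ = 2259 kg/m³
  alloy R: E = 209.3 GPa, ρ = 7890 kg/m³
  alloy B: M = 92.2 MN·m/kg
  alloy D: M = 29.0 MN·m/kg
  alloy R: M = 26.5 MN·m/kg
  alloy W: M = 25.4 MN·m/kg
  alloy S: M = 21.1 MN·m/kg
Alloy B ranks first.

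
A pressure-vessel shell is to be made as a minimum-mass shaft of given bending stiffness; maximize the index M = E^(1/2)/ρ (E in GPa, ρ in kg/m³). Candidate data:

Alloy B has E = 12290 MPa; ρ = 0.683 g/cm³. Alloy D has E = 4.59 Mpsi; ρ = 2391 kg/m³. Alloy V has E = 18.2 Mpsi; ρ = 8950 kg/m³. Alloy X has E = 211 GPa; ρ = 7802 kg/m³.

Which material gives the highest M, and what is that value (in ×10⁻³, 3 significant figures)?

After converting to SI:
  alloy B: E = 12.29 GPa, ρ = 683.0 kg/m³
  alloy D: E = 31.65 GPa, ρ = 2391 kg/m³
  alloy V: E = 125.5 GPa, ρ = 8950 kg/m³
  alloy X: E = 211.0 GPa, ρ = 7802 kg/m³
  alloy B: M = 5.13×10⁻³
  alloy D: M = 2.35×10⁻³
  alloy X: M = 1.86×10⁻³
  alloy V: M = 1.25×10⁻³
Alloy B has the largest M.

alloy B, M = 5.13×10⁻³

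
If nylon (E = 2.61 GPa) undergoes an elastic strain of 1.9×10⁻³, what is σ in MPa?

σ = E·ε = 2610 MPa × 1.9×10⁻³ = 4.96 MPa.

4.96 MPa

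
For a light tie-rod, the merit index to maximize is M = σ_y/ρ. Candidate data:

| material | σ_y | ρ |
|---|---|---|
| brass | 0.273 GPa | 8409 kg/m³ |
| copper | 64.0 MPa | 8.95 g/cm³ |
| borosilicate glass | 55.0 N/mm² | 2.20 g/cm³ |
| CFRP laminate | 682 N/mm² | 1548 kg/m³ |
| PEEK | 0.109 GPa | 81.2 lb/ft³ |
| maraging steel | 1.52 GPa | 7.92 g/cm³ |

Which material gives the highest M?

CFRP laminate

Convert each candidate to consistent units, then evaluate M:
  brass: σ_y = 273.0 MPa, ρ = 8409 kg/m³
  copper: σ_y = 64.00 MPa, ρ = 8950 kg/m³
  borosilicate glass: σ_y = 55.00 MPa, ρ = 2200 kg/m³
  CFRP laminate: σ_y = 682.0 MPa, ρ = 1548 kg/m³
  PEEK: σ_y = 109.0 MPa, ρ = 1301 kg/m³
  maraging steel: σ_y = 1520 MPa, ρ = 7920 kg/m³
  CFRP laminate: M = 441 kN·m/kg
  maraging steel: M = 192 kN·m/kg
  PEEK: M = 83.8 kN·m/kg
  brass: M = 32.5 kN·m/kg
  borosilicate glass: M = 25.0 kN·m/kg
  copper: M = 7.15 kN·m/kg
The maximum is for CFRP laminate.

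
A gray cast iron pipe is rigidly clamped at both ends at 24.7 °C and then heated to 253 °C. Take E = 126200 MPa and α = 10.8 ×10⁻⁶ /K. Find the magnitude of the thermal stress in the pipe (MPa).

E = 126200 MPa = 126.2 GPa.
ΔT = 228.3 K. Constrained thermal stress σ = E·α·ΔT = 126.2×10³ MPa × 10.8×10⁻⁶ × 228.3 = 311 MPa (compressive).

311 MPa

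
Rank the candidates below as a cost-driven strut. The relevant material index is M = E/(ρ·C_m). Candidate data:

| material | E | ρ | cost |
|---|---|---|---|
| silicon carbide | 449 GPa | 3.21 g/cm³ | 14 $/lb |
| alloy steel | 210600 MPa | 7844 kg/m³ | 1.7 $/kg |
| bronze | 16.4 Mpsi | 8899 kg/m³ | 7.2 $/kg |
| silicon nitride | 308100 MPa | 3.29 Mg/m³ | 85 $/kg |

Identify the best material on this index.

In SI units:
  silicon carbide: E = 449.0 GPa, ρ = 3210 kg/m³, cost = 30.86 $/kg
  alloy steel: E = 210.6 GPa, ρ = 7844 kg/m³, cost = 1.700 $/kg
  bronze: E = 113.1 GPa, ρ = 8899 kg/m³, cost = 7.200 $/kg
  silicon nitride: E = 308.1 GPa, ρ = 3290 kg/m³, cost = 85.00 $/kg
  alloy steel: M = 15.8 MN·m per $
  silicon carbide: M = 4.53 MN·m per $
  bronze: M = 1.76 MN·m per $
  silicon nitride: M = 1.10 MN·m per $
Highest index: alloy steel.

alloy steel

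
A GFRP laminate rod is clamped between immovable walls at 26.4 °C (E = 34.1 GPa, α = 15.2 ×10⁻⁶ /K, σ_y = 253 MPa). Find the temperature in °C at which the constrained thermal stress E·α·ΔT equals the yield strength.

E·α·ΔT = 253.0 MPa ⇒ ΔT = 253.0 / (34.10×10³ × 15.2×10⁻⁶) = 488.1 K.
T = 26.4 + 488.1 = 514.5 °C.

515 °C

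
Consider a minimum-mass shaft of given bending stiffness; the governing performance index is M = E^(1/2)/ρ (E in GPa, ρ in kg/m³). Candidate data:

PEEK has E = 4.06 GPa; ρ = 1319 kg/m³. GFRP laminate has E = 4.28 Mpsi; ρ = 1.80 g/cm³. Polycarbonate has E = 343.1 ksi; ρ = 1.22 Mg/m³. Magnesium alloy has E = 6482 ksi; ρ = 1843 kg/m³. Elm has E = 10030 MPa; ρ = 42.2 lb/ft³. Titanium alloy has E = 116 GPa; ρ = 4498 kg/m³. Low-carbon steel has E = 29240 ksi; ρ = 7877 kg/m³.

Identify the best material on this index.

After converting to SI:
  PEEK: E = 4.060 GPa, ρ = 1319 kg/m³
  GFRP laminate: E = 29.51 GPa, ρ = 1800 kg/m³
  polycarbonate: E = 2.366 GPa, ρ = 1220 kg/m³
  magnesium alloy: E = 44.69 GPa, ρ = 1843 kg/m³
  elm: E = 10.03 GPa, ρ = 676.0 kg/m³
  titanium alloy: E = 116.0 GPa, ρ = 4498 kg/m³
  low-carbon steel: E = 201.6 GPa, ρ = 7877 kg/m³
  elm: M = 4.69×10⁻³
  magnesium alloy: M = 3.63×10⁻³
  GFRP laminate: M = 3.02×10⁻³
  titanium alloy: M = 2.39×10⁻³
  low-carbon steel: M = 1.80×10⁻³
  PEEK: M = 1.53×10⁻³
  polycarbonate: M = 1.26×10⁻³
Elm has the largest M.

elm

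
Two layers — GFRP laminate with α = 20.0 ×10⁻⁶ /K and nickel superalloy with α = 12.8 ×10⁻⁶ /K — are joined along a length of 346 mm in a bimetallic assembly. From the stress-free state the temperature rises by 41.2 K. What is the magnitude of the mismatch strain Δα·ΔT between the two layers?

Δα = |20.0 − 12.8|×10⁻⁶/K = 7.20×10⁻⁶/K.
Mismatch strain = Δα·ΔT = 7.20×10⁻⁶ × 41.2 = 2.97×10⁻⁴.

2.97×10⁻⁴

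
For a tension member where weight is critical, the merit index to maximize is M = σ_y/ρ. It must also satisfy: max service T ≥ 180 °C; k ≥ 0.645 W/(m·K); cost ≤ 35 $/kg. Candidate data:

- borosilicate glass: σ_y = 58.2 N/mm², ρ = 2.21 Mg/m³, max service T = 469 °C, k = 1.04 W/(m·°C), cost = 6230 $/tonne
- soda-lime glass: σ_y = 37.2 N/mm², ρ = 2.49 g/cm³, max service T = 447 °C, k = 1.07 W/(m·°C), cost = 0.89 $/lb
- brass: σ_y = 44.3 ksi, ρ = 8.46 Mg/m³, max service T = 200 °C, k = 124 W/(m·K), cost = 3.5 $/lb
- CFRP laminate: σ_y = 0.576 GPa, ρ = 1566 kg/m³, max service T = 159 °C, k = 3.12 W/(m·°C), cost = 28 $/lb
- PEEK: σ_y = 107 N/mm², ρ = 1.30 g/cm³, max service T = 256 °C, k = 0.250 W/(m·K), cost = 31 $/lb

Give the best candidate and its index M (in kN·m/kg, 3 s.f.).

brass, M = 36.1 kN·m/kg

Screen on constraints: max service T ≥ 180 °C; k ≥ 0.645 W/(m·K); cost ≤ 35 $/kg. Survivors: borosilicate glass, soda-lime glass, brass.
Putting every candidate on a common basis:
  borosilicate glass: σ_y = 58.20 MPa, ρ = 2210 kg/m³
  soda-lime glass: σ_y = 37.20 MPa, ρ = 2490 kg/m³
  brass: σ_y = 305.4 MPa, ρ = 8460 kg/m³
  brass: M = 36.1 kN·m/kg
  borosilicate glass: M = 26.3 kN·m/kg
  soda-lime glass: M = 14.9 kN·m/kg
Brass has the largest M.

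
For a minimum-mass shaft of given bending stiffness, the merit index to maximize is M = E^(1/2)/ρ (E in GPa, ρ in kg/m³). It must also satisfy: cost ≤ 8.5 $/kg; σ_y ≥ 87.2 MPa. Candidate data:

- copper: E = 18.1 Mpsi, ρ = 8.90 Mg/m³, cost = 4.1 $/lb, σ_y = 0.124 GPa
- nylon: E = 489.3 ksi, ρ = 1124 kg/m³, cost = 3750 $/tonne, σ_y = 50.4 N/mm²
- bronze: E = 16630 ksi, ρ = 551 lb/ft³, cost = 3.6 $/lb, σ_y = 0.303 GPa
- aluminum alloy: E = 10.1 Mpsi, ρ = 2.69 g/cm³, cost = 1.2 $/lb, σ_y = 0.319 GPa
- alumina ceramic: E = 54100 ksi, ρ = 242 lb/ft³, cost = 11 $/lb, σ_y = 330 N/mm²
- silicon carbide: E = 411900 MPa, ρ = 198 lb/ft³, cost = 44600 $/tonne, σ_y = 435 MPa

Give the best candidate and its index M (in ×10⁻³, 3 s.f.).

Screen on constraints: cost ≤ 8.5 $/kg; σ_y ≥ 87.2 MPa. Survivors: bronze, aluminum alloy.
After converting to SI:
  bronze: E = 114.7 GPa, ρ = 8826 kg/m³
  aluminum alloy: E = 69.64 GPa, ρ = 2690 kg/m³
  aluminum alloy: M = 3.10×10⁻³
  bronze: M = 1.21×10⁻³
Aluminum alloy has the largest M.

aluminum alloy, M = 3.10×10⁻³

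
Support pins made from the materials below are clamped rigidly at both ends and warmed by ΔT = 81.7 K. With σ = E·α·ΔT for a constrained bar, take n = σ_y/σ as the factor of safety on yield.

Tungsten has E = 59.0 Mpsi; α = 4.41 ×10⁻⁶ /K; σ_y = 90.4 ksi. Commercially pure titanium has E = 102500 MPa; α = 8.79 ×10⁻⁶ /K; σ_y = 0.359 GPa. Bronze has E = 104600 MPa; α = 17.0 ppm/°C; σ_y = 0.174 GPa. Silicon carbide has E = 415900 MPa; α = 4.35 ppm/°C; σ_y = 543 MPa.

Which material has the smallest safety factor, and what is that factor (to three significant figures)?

bronze, n = 1.20

In consistent units (E in GPa, α in ×10⁻⁶/K, σ_y in MPa):
  tungsten: E = 406.8, α = 4.41, σ_y = 623.3 → σ = 147 MPa, n = 4.25
  commercially pure titanium: E = 102.5, α = 8.79, σ_y = 359.0 → σ = 73.6 MPa, n = 4.88
  bronze: E = 104.6, α = 17.0, σ_y = 174.0 → σ = 145 MPa, n = 1.20
  silicon carbide: E = 415.9, α = 4.35, σ_y = 543.0 → σ = 148 MPa, n = 3.67
The minimum is bronze at n = 1.20.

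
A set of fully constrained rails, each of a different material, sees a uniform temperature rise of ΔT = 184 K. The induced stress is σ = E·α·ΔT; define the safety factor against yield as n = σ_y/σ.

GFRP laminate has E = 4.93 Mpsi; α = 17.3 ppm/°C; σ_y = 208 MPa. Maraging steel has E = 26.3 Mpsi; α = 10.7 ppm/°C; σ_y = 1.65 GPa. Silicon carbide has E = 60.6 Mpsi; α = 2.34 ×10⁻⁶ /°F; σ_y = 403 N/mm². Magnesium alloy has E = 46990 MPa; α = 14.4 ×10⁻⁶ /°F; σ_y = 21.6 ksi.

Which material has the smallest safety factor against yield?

magnesium alloy

In consistent units (E in GPa, α in ×10⁻⁶/K, σ_y in MPa):
  GFRP laminate: E = 33.99, α = 17.3, σ_y = 208.0 → σ = 108 MPa, n = 1.92
  maraging steel: E = 181.3, α = 10.7, σ_y = 1650 → σ = 357 MPa, n = 4.62
  silicon carbide: E = 417.8, α = 4.21, σ_y = 403.0 → σ = 324 MPa, n = 1.24
  magnesium alloy: E = 46.99, α = 25.9, σ_y = 148.9 → σ = 224 MPa, n = 0.665
The minimum is magnesium alloy at n = 0.665.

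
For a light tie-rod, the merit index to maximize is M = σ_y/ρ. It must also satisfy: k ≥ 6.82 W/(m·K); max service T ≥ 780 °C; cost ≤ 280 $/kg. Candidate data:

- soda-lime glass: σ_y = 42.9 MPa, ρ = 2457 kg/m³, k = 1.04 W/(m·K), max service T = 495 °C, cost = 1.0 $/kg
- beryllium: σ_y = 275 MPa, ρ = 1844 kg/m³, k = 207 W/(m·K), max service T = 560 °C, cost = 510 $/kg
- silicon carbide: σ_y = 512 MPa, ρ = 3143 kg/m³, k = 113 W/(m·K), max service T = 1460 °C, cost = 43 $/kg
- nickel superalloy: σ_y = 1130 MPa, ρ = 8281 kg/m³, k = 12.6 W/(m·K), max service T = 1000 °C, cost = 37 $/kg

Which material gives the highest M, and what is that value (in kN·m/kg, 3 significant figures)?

Screen on constraints: k ≥ 6.82 W/(m·K); max service T ≥ 780 °C; cost ≤ 280 $/kg. Survivors: silicon carbide, nickel superalloy.
Evaluate M for each candidate:
  silicon carbide: M = 163 kN·m/kg
  nickel superalloy: M = 136 kN·m/kg
Highest index: silicon carbide.

silicon carbide, M = 163 kN·m/kg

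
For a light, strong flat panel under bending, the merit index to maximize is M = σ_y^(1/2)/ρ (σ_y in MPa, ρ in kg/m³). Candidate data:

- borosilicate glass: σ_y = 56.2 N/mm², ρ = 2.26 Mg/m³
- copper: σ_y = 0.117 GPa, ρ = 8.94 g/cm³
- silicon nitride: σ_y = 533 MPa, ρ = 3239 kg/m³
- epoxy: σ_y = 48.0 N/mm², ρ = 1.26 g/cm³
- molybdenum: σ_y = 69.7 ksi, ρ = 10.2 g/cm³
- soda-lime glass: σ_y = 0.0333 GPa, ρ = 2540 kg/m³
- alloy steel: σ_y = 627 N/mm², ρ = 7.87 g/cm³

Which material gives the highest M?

silicon nitride

After converting to SI:
  borosilicate glass: σ_y = 56.20 MPa, ρ = 2260 kg/m³
  copper: σ_y = 117.0 MPa, ρ = 8940 kg/m³
  silicon nitride: σ_y = 533.0 MPa, ρ = 3239 kg/m³
  epoxy: σ_y = 48.00 MPa, ρ = 1260 kg/m³
  molybdenum: σ_y = 480.6 MPa, ρ = 10200 kg/m³
  soda-lime glass: σ_y = 33.30 MPa, ρ = 2540 kg/m³
  alloy steel: σ_y = 627.0 MPa, ρ = 7870 kg/m³
  silicon nitride: M = 7.13×10⁻³
  epoxy: M = 5.50×10⁻³
  borosilicate glass: M = 3.32×10⁻³
  alloy steel: M = 3.18×10⁻³
  soda-lime glass: M = 2.27×10⁻³
  molybdenum: M = 2.15×10⁻³
  copper: M = 1.21×10⁻³
Highest index: silicon nitride.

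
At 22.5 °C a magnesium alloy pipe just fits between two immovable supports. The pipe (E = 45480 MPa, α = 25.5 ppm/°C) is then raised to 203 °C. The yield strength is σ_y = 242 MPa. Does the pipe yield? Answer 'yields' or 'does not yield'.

E = 45480 MPa = 45.48 GPa.
ΔT = 180.5 K. Constrained thermal stress σ = E·α·ΔT = 45.48×10³ MPa × 25.5×10⁻⁶ × 180.5 = 209 MPa (compressive).
Compare to σ_y = 242 MPa: σ < σ_y, so it does not yield.

does not yield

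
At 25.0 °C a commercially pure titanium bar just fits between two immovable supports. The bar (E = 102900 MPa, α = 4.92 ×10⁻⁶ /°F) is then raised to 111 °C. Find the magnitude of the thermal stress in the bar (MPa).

E = 102900 MPa = 102.9 GPa.
α = 4.92×10⁻⁶/°F × 9/5 = 8.86×10⁻⁶/K.
ΔT = 86.00 K. Constrained thermal stress σ = E·α·ΔT = 102.9×10³ MPa × 8.86×10⁻⁶ × 86.00 = 78.4 MPa (compressive).

78.4 MPa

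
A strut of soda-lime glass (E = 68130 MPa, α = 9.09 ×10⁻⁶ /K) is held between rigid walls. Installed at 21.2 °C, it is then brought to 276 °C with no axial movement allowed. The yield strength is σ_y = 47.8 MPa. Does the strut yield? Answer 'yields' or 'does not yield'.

E = 68130 MPa = 68.13 GPa.
ΔT = 254.8 K. Constrained thermal stress σ = E·α·ΔT = 68.13×10³ MPa × 9.09×10⁻⁶ × 254.8 = 158 MPa (compressive).
Compare to σ_y = 47.8 MPa: σ ≥ σ_y, so it yields.

yields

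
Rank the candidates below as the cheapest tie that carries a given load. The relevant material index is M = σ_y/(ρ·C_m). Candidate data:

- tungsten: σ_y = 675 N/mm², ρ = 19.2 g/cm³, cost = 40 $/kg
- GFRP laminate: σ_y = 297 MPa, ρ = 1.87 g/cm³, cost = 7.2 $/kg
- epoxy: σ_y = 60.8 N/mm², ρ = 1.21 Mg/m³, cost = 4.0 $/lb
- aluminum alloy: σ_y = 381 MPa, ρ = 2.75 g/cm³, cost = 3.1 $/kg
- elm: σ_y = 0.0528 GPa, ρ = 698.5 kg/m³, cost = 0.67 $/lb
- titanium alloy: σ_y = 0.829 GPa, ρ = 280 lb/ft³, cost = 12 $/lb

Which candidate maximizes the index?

elm

Putting every candidate on a common basis:
  tungsten: σ_y = 675.0 MPa, ρ = 19200 kg/m³, cost = 40.00 $/kg
  GFRP laminate: σ_y = 297.0 MPa, ρ = 1870 kg/m³, cost = 7.200 $/kg
  epoxy: σ_y = 60.80 MPa, ρ = 1210 kg/m³, cost = 8.818 $/kg
  aluminum alloy: σ_y = 381.0 MPa, ρ = 2750 kg/m³, cost = 3.100 $/kg
  elm: σ_y = 52.80 MPa, ρ = 698.5 kg/m³, cost = 1.477 $/kg
  titanium alloy: σ_y = 829.0 MPa, ρ = 4485 kg/m³, cost = 26.46 $/kg
  elm: M = 51.2 kN·m per $
  aluminum alloy: M = 44.7 kN·m per $
  GFRP laminate: M = 22.1 kN·m per $
  titanium alloy: M = 6.99 kN·m per $
  epoxy: M = 5.70 kN·m per $
  tungsten: M = 0.879 kN·m per $
The maximum is for elm.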